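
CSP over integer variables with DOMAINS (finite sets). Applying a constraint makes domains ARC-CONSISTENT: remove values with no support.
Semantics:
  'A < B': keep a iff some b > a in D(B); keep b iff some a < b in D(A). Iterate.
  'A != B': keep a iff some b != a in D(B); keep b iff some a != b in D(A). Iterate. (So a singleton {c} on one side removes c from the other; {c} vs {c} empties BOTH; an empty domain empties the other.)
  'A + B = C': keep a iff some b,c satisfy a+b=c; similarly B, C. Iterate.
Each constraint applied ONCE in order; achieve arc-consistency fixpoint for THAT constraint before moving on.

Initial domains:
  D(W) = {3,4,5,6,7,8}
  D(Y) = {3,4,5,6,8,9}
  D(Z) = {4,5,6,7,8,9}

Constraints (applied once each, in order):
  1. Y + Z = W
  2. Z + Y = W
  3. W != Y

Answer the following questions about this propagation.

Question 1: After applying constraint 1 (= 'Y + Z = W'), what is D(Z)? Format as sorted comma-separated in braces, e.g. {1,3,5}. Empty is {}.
Constraint 1 (Y + Z = W) on D(Y)={3,4,5,6,8,9} D(Z)={4,5,6,7,8,9} D(W)={3,4,5,6,7,8}: Y {3,4,5,6,8,9}->{3,4}; Z {4,5,6,7,8,9}->{4,5}; W {3,4,5,6,7,8}->{7,8}
So after constraint 1: D(Z) = {4,5}

Answer: {4,5}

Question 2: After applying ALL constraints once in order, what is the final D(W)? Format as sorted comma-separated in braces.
Answer: {7,8}

Derivation:
Constraint 1 (Y + Z = W) on D(Y)={3,4,5,6,8,9} D(Z)={4,5,6,7,8,9} D(W)={3,4,5,6,7,8}: Y {3,4,5,6,8,9}->{3,4}; Z {4,5,6,7,8,9}->{4,5}; W {3,4,5,6,7,8}->{7,8}
Constraint 2 (Z + Y = W) on D(Z)={4,5} D(Y)={3,4} D(W)={7,8}: no change
Constraint 3 (W != Y) on D(W)={7,8} D(Y)={3,4}: no change
So after all 3 constraints: D(W) = {7,8}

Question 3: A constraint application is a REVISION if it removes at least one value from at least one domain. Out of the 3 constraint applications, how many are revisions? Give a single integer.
Answer: 1

Derivation:
Constraint 1 (Y + Z = W) on D(Y)={3,4,5,6,8,9} D(Z)={4,5,6,7,8,9} D(W)={3,4,5,6,7,8}: Y {3,4,5,6,8,9}->{3,4}; Z {4,5,6,7,8,9}->{4,5}; W {3,4,5,6,7,8}->{7,8} => REVISION
Constraint 2 (Z + Y = W) on D(Z)={4,5} D(Y)={3,4} D(W)={7,8}: no change => not a revision
Constraint 3 (W != Y) on D(W)={7,8} D(Y)={3,4}: no change => not a revision
Total revisions = 1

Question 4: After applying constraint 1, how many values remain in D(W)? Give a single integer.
Answer: 2

Derivation:
Constraint 1 (Y + Z = W) on D(Y)={3,4,5,6,8,9} D(Z)={4,5,6,7,8,9} D(W)={3,4,5,6,7,8}: Y {3,4,5,6,8,9}->{3,4}; Z {4,5,6,7,8,9}->{4,5}; W {3,4,5,6,7,8}->{7,8}
So after constraint 1: D(W)={7,8}, size = 2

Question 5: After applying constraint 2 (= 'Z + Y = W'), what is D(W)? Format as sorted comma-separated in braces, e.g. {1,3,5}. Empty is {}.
Answer: {7,8}

Derivation:
Constraint 1 (Y + Z = W) on D(Y)={3,4,5,6,8,9} D(Z)={4,5,6,7,8,9} D(W)={3,4,5,6,7,8}: Y {3,4,5,6,8,9}->{3,4}; Z {4,5,6,7,8,9}->{4,5}; W {3,4,5,6,7,8}->{7,8}
Constraint 2 (Z + Y = W) on D(Z)={4,5} D(Y)={3,4} D(W)={7,8}: no change
So after constraint 2: D(W) = {7,8}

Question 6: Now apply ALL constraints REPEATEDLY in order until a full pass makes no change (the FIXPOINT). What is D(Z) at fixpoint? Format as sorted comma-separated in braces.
Answer: {4,5}

Derivation:
pass 0 (initial): D(Z)={4,5,6,7,8,9}
pass 1: W {3,4,5,6,7,8}->{7,8}; Y {3,4,5,6,8,9}->{3,4}; Z {4,5,6,7,8,9}->{4,5}
pass 2: no change
Fixpoint after 2 passes: D(Z) = {4,5}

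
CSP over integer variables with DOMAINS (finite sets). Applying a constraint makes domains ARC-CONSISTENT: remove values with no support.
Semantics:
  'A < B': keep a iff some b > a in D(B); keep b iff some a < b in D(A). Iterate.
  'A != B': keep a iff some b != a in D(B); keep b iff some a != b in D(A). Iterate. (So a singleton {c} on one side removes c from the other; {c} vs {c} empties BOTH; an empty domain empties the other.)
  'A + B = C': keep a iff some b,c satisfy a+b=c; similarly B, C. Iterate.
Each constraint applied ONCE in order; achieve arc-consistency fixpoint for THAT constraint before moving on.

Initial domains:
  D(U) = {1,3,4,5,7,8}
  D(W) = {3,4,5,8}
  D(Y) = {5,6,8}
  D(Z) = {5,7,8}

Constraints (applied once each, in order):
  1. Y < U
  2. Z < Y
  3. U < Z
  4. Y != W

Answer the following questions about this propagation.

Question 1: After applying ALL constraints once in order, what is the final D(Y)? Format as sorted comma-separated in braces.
Constraint 1 (Y < U) on D(Y)={5,6,8} D(U)={1,3,4,5,7,8}: Y {5,6,8}->{5,6}; U {1,3,4,5,7,8}->{7,8}
Constraint 2 (Z < Y) on D(Z)={5,7,8} D(Y)={5,6}: Z {5,7,8}->{5}; Y {5,6}->{6}
Constraint 3 (U < Z) on D(U)={7,8} D(Z)={5}: U {7,8}->{}; Z {5}->{}
Constraint 4 (Y != W) on D(Y)={6} D(W)={3,4,5,8}: no change
So after all 4 constraints: D(Y) = {6}

Answer: {6}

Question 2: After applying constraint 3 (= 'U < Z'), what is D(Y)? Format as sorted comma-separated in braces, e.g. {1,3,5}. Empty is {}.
Constraint 1 (Y < U) on D(Y)={5,6,8} D(U)={1,3,4,5,7,8}: Y {5,6,8}->{5,6}; U {1,3,4,5,7,8}->{7,8}
Constraint 2 (Z < Y) on D(Z)={5,7,8} D(Y)={5,6}: Z {5,7,8}->{5}; Y {5,6}->{6}
Constraint 3 (U < Z) on D(U)={7,8} D(Z)={5}: U {7,8}->{}; Z {5}->{}
So after constraint 3: D(Y) = {6}

Answer: {6}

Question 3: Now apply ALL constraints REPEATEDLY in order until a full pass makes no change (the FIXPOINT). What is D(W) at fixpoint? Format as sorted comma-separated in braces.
Answer: {}

Derivation:
pass 0 (initial): D(W)={3,4,5,8}
pass 1: U {1,3,4,5,7,8}->{}; Y {5,6,8}->{6}; Z {5,7,8}->{}
pass 2: W {3,4,5,8}->{}; Y {6}->{}
pass 3: no change
Fixpoint after 3 passes: D(W) = {}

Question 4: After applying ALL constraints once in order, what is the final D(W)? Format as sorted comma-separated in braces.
Constraint 1 (Y < U) on D(Y)={5,6,8} D(U)={1,3,4,5,7,8}: Y {5,6,8}->{5,6}; U {1,3,4,5,7,8}->{7,8}
Constraint 2 (Z < Y) on D(Z)={5,7,8} D(Y)={5,6}: Z {5,7,8}->{5}; Y {5,6}->{6}
Constraint 3 (U < Z) on D(U)={7,8} D(Z)={5}: U {7,8}->{}; Z {5}->{}
Constraint 4 (Y != W) on D(Y)={6} D(W)={3,4,5,8}: no change
So after all 4 constraints: D(W) = {3,4,5,8}

Answer: {3,4,5,8}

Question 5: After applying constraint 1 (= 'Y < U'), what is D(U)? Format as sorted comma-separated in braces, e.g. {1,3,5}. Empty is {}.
Answer: {7,8}

Derivation:
Constraint 1 (Y < U) on D(Y)={5,6,8} D(U)={1,3,4,5,7,8}: Y {5,6,8}->{5,6}; U {1,3,4,5,7,8}->{7,8}
So after constraint 1: D(U) = {7,8}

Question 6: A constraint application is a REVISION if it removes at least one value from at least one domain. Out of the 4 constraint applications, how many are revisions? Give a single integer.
Constraint 1 (Y < U) on D(Y)={5,6,8} D(U)={1,3,4,5,7,8}: Y {5,6,8}->{5,6}; U {1,3,4,5,7,8}->{7,8} => REVISION
Constraint 2 (Z < Y) on D(Z)={5,7,8} D(Y)={5,6}: Z {5,7,8}->{5}; Y {5,6}->{6} => REVISION
Constraint 3 (U < Z) on D(U)={7,8} D(Z)={5}: U {7,8}->{}; Z {5}->{} => REVISION
Constraint 4 (Y != W) on D(Y)={6} D(W)={3,4,5,8}: no change => not a revision
Total revisions = 3

Answer: 3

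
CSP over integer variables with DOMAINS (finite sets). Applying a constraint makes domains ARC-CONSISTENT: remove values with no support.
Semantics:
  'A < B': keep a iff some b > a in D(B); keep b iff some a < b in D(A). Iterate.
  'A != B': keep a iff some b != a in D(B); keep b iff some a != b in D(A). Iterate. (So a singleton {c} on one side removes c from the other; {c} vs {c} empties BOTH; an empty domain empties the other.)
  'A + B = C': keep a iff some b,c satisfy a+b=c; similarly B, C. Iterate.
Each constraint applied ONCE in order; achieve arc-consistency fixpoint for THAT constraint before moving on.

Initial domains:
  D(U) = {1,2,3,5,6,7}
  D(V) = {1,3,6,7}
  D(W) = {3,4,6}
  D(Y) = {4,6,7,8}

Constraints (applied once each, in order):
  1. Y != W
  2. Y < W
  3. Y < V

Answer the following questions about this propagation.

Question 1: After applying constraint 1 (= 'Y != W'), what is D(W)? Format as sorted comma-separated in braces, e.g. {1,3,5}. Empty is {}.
Constraint 1 (Y != W) on D(Y)={4,6,7,8} D(W)={3,4,6}: no change
So after constraint 1: D(W) = {3,4,6}

Answer: {3,4,6}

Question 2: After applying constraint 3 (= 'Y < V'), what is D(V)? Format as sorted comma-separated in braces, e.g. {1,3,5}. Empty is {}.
Answer: {6,7}

Derivation:
Constraint 1 (Y != W) on D(Y)={4,6,7,8} D(W)={3,4,6}: no change
Constraint 2 (Y < W) on D(Y)={4,6,7,8} D(W)={3,4,6}: Y {4,6,7,8}->{4}; W {3,4,6}->{6}
Constraint 3 (Y < V) on D(Y)={4} D(V)={1,3,6,7}: V {1,3,6,7}->{6,7}
So after constraint 3: D(V) = {6,7}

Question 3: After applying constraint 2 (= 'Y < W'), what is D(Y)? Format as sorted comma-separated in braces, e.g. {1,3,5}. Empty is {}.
Answer: {4}

Derivation:
Constraint 1 (Y != W) on D(Y)={4,6,7,8} D(W)={3,4,6}: no change
Constraint 2 (Y < W) on D(Y)={4,6,7,8} D(W)={3,4,6}: Y {4,6,7,8}->{4}; W {3,4,6}->{6}
So after constraint 2: D(Y) = {4}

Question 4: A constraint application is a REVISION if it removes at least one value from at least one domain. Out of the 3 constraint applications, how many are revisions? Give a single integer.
Answer: 2

Derivation:
Constraint 1 (Y != W) on D(Y)={4,6,7,8} D(W)={3,4,6}: no change => not a revision
Constraint 2 (Y < W) on D(Y)={4,6,7,8} D(W)={3,4,6}: Y {4,6,7,8}->{4}; W {3,4,6}->{6} => REVISION
Constraint 3 (Y < V) on D(Y)={4} D(V)={1,3,6,7}: V {1,3,6,7}->{6,7} => REVISION
Total revisions = 2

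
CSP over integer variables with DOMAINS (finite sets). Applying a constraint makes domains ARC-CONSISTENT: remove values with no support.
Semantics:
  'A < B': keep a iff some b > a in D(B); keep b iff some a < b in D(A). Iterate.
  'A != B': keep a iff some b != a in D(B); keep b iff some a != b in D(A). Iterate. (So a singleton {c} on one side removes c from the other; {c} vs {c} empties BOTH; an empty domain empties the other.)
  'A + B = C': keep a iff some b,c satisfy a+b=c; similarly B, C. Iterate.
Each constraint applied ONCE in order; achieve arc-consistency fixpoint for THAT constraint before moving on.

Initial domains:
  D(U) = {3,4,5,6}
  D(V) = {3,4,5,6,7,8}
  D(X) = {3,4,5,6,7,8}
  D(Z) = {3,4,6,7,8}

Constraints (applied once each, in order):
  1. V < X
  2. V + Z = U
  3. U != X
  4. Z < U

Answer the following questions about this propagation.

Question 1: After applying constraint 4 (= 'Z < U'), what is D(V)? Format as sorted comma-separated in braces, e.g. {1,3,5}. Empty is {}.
Constraint 1 (V < X) on D(V)={3,4,5,6,7,8} D(X)={3,4,5,6,7,8}: V {3,4,5,6,7,8}->{3,4,5,6,7}; X {3,4,5,6,7,8}->{4,5,6,7,8}
Constraint 2 (V + Z = U) on D(V)={3,4,5,6,7} D(Z)={3,4,6,7,8} D(U)={3,4,5,6}: V {3,4,5,6,7}->{3}; Z {3,4,6,7,8}->{3}; U {3,4,5,6}->{6}
Constraint 3 (U != X) on D(U)={6} D(X)={4,5,6,7,8}: X {4,5,6,7,8}->{4,5,7,8}
Constraint 4 (Z < U) on D(Z)={3} D(U)={6}: no change
So after constraint 4: D(V) = {3}

Answer: {3}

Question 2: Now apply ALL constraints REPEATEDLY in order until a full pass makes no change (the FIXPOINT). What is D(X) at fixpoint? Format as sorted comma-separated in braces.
Answer: {4,5,7,8}

Derivation:
pass 0 (initial): D(X)={3,4,5,6,7,8}
pass 1: U {3,4,5,6}->{6}; V {3,4,5,6,7,8}->{3}; X {3,4,5,6,7,8}->{4,5,7,8}; Z {3,4,6,7,8}->{3}
pass 2: no change
Fixpoint after 2 passes: D(X) = {4,5,7,8}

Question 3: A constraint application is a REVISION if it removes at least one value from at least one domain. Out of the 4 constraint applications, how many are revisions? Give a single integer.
Constraint 1 (V < X) on D(V)={3,4,5,6,7,8} D(X)={3,4,5,6,7,8}: V {3,4,5,6,7,8}->{3,4,5,6,7}; X {3,4,5,6,7,8}->{4,5,6,7,8} => REVISION
Constraint 2 (V + Z = U) on D(V)={3,4,5,6,7} D(Z)={3,4,6,7,8} D(U)={3,4,5,6}: V {3,4,5,6,7}->{3}; Z {3,4,6,7,8}->{3}; U {3,4,5,6}->{6} => REVISION
Constraint 3 (U != X) on D(U)={6} D(X)={4,5,6,7,8}: X {4,5,6,7,8}->{4,5,7,8} => REVISION
Constraint 4 (Z < U) on D(Z)={3} D(U)={6}: no change => not a revision
Total revisions = 3

Answer: 3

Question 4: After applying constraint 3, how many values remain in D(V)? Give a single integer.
Constraint 1 (V < X) on D(V)={3,4,5,6,7,8} D(X)={3,4,5,6,7,8}: V {3,4,5,6,7,8}->{3,4,5,6,7}; X {3,4,5,6,7,8}->{4,5,6,7,8}
Constraint 2 (V + Z = U) on D(V)={3,4,5,6,7} D(Z)={3,4,6,7,8} D(U)={3,4,5,6}: V {3,4,5,6,7}->{3}; Z {3,4,6,7,8}->{3}; U {3,4,5,6}->{6}
Constraint 3 (U != X) on D(U)={6} D(X)={4,5,6,7,8}: X {4,5,6,7,8}->{4,5,7,8}
So after constraint 3: D(V)={3}, size = 1

Answer: 1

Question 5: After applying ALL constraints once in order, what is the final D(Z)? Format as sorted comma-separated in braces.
Answer: {3}

Derivation:
Constraint 1 (V < X) on D(V)={3,4,5,6,7,8} D(X)={3,4,5,6,7,8}: V {3,4,5,6,7,8}->{3,4,5,6,7}; X {3,4,5,6,7,8}->{4,5,6,7,8}
Constraint 2 (V + Z = U) on D(V)={3,4,5,6,7} D(Z)={3,4,6,7,8} D(U)={3,4,5,6}: V {3,4,5,6,7}->{3}; Z {3,4,6,7,8}->{3}; U {3,4,5,6}->{6}
Constraint 3 (U != X) on D(U)={6} D(X)={4,5,6,7,8}: X {4,5,6,7,8}->{4,5,7,8}
Constraint 4 (Z < U) on D(Z)={3} D(U)={6}: no change
So after all 4 constraints: D(Z) = {3}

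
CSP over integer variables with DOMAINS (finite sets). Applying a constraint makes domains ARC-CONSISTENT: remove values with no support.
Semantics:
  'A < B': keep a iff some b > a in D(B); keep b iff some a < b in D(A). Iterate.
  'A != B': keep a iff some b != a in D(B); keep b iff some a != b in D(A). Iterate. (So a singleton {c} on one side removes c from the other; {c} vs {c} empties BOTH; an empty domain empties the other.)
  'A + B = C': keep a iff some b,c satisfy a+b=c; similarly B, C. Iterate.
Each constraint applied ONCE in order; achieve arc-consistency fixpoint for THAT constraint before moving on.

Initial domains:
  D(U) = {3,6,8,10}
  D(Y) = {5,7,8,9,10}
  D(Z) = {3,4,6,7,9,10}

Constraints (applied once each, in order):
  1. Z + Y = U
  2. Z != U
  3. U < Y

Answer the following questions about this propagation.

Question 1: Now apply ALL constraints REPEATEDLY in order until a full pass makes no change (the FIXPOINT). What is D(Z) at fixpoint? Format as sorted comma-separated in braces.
pass 0 (initial): D(Z)={3,4,6,7,9,10}
pass 1: U {3,6,8,10}->{}; Y {5,7,8,9,10}->{}; Z {3,4,6,7,9,10}->{3}
pass 2: Z {3}->{}
pass 3: no change
Fixpoint after 3 passes: D(Z) = {}

Answer: {}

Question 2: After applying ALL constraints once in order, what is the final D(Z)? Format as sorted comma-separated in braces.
Answer: {3}

Derivation:
Constraint 1 (Z + Y = U) on D(Z)={3,4,6,7,9,10} D(Y)={5,7,8,9,10} D(U)={3,6,8,10}: Z {3,4,6,7,9,10}->{3}; Y {5,7,8,9,10}->{5,7}; U {3,6,8,10}->{8,10}
Constraint 2 (Z != U) on D(Z)={3} D(U)={8,10}: no change
Constraint 3 (U < Y) on D(U)={8,10} D(Y)={5,7}: U {8,10}->{}; Y {5,7}->{}
So after all 3 constraints: D(Z) = {3}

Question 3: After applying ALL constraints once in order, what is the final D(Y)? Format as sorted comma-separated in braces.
Constraint 1 (Z + Y = U) on D(Z)={3,4,6,7,9,10} D(Y)={5,7,8,9,10} D(U)={3,6,8,10}: Z {3,4,6,7,9,10}->{3}; Y {5,7,8,9,10}->{5,7}; U {3,6,8,10}->{8,10}
Constraint 2 (Z != U) on D(Z)={3} D(U)={8,10}: no change
Constraint 3 (U < Y) on D(U)={8,10} D(Y)={5,7}: U {8,10}->{}; Y {5,7}->{}
So after all 3 constraints: D(Y) = {}

Answer: {}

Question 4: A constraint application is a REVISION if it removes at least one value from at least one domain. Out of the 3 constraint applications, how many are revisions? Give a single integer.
Constraint 1 (Z + Y = U) on D(Z)={3,4,6,7,9,10} D(Y)={5,7,8,9,10} D(U)={3,6,8,10}: Z {3,4,6,7,9,10}->{3}; Y {5,7,8,9,10}->{5,7}; U {3,6,8,10}->{8,10} => REVISION
Constraint 2 (Z != U) on D(Z)={3} D(U)={8,10}: no change => not a revision
Constraint 3 (U < Y) on D(U)={8,10} D(Y)={5,7}: U {8,10}->{}; Y {5,7}->{} => REVISION
Total revisions = 2

Answer: 2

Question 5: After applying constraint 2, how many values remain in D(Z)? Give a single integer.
Answer: 1

Derivation:
Constraint 1 (Z + Y = U) on D(Z)={3,4,6,7,9,10} D(Y)={5,7,8,9,10} D(U)={3,6,8,10}: Z {3,4,6,7,9,10}->{3}; Y {5,7,8,9,10}->{5,7}; U {3,6,8,10}->{8,10}
Constraint 2 (Z != U) on D(Z)={3} D(U)={8,10}: no change
So after constraint 2: D(Z)={3}, size = 1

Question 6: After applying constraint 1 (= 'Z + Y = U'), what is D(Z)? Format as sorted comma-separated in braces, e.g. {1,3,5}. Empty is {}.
Constraint 1 (Z + Y = U) on D(Z)={3,4,6,7,9,10} D(Y)={5,7,8,9,10} D(U)={3,6,8,10}: Z {3,4,6,7,9,10}->{3}; Y {5,7,8,9,10}->{5,7}; U {3,6,8,10}->{8,10}
So after constraint 1: D(Z) = {3}

Answer: {3}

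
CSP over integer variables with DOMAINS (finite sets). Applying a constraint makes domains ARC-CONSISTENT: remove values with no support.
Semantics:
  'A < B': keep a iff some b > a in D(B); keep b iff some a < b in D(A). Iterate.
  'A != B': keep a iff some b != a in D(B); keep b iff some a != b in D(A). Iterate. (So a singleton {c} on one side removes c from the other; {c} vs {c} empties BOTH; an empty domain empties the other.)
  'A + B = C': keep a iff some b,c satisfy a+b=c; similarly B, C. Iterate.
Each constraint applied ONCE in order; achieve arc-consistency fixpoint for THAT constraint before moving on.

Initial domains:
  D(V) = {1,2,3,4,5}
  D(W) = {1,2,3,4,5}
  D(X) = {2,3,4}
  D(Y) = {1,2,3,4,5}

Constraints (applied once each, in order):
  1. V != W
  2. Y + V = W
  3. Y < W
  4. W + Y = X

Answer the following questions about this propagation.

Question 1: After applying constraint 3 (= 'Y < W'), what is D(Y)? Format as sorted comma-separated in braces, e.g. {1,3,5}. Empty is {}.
Constraint 1 (V != W) on D(V)={1,2,3,4,5} D(W)={1,2,3,4,5}: no change
Constraint 2 (Y + V = W) on D(Y)={1,2,3,4,5} D(V)={1,2,3,4,5} D(W)={1,2,3,4,5}: Y {1,2,3,4,5}->{1,2,3,4}; V {1,2,3,4,5}->{1,2,3,4}; W {1,2,3,4,5}->{2,3,4,5}
Constraint 3 (Y < W) on D(Y)={1,2,3,4} D(W)={2,3,4,5}: no change
So after constraint 3: D(Y) = {1,2,3,4}

Answer: {1,2,3,4}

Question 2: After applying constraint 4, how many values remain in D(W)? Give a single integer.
Answer: 2

Derivation:
Constraint 1 (V != W) on D(V)={1,2,3,4,5} D(W)={1,2,3,4,5}: no change
Constraint 2 (Y + V = W) on D(Y)={1,2,3,4,5} D(V)={1,2,3,4,5} D(W)={1,2,3,4,5}: Y {1,2,3,4,5}->{1,2,3,4}; V {1,2,3,4,5}->{1,2,3,4}; W {1,2,3,4,5}->{2,3,4,5}
Constraint 3 (Y < W) on D(Y)={1,2,3,4} D(W)={2,3,4,5}: no change
Constraint 4 (W + Y = X) on D(W)={2,3,4,5} D(Y)={1,2,3,4} D(X)={2,3,4}: W {2,3,4,5}->{2,3}; Y {1,2,3,4}->{1,2}; X {2,3,4}->{3,4}
So after constraint 4: D(W)={2,3}, size = 2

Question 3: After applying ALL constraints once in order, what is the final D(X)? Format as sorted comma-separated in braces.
Answer: {3,4}

Derivation:
Constraint 1 (V != W) on D(V)={1,2,3,4,5} D(W)={1,2,3,4,5}: no change
Constraint 2 (Y + V = W) on D(Y)={1,2,3,4,5} D(V)={1,2,3,4,5} D(W)={1,2,3,4,5}: Y {1,2,3,4,5}->{1,2,3,4}; V {1,2,3,4,5}->{1,2,3,4}; W {1,2,3,4,5}->{2,3,4,5}
Constraint 3 (Y < W) on D(Y)={1,2,3,4} D(W)={2,3,4,5}: no change
Constraint 4 (W + Y = X) on D(W)={2,3,4,5} D(Y)={1,2,3,4} D(X)={2,3,4}: W {2,3,4,5}->{2,3}; Y {1,2,3,4}->{1,2}; X {2,3,4}->{3,4}
So after all 4 constraints: D(X) = {3,4}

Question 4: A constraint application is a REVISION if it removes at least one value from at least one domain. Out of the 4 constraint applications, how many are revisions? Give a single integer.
Constraint 1 (V != W) on D(V)={1,2,3,4,5} D(W)={1,2,3,4,5}: no change => not a revision
Constraint 2 (Y + V = W) on D(Y)={1,2,3,4,5} D(V)={1,2,3,4,5} D(W)={1,2,3,4,5}: Y {1,2,3,4,5}->{1,2,3,4}; V {1,2,3,4,5}->{1,2,3,4}; W {1,2,3,4,5}->{2,3,4,5} => REVISION
Constraint 3 (Y < W) on D(Y)={1,2,3,4} D(W)={2,3,4,5}: no change => not a revision
Constraint 4 (W + Y = X) on D(W)={2,3,4,5} D(Y)={1,2,3,4} D(X)={2,3,4}: W {2,3,4,5}->{2,3}; Y {1,2,3,4}->{1,2}; X {2,3,4}->{3,4} => REVISION
Total revisions = 2

Answer: 2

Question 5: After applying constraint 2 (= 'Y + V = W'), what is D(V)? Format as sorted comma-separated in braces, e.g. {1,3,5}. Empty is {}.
Constraint 1 (V != W) on D(V)={1,2,3,4,5} D(W)={1,2,3,4,5}: no change
Constraint 2 (Y + V = W) on D(Y)={1,2,3,4,5} D(V)={1,2,3,4,5} D(W)={1,2,3,4,5}: Y {1,2,3,4,5}->{1,2,3,4}; V {1,2,3,4,5}->{1,2,3,4}; W {1,2,3,4,5}->{2,3,4,5}
So after constraint 2: D(V) = {1,2,3,4}

Answer: {1,2,3,4}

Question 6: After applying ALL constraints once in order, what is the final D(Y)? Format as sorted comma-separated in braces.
Answer: {1,2}

Derivation:
Constraint 1 (V != W) on D(V)={1,2,3,4,5} D(W)={1,2,3,4,5}: no change
Constraint 2 (Y + V = W) on D(Y)={1,2,3,4,5} D(V)={1,2,3,4,5} D(W)={1,2,3,4,5}: Y {1,2,3,4,5}->{1,2,3,4}; V {1,2,3,4,5}->{1,2,3,4}; W {1,2,3,4,5}->{2,3,4,5}
Constraint 3 (Y < W) on D(Y)={1,2,3,4} D(W)={2,3,4,5}: no change
Constraint 4 (W + Y = X) on D(W)={2,3,4,5} D(Y)={1,2,3,4} D(X)={2,3,4}: W {2,3,4,5}->{2,3}; Y {1,2,3,4}->{1,2}; X {2,3,4}->{3,4}
So after all 4 constraints: D(Y) = {1,2}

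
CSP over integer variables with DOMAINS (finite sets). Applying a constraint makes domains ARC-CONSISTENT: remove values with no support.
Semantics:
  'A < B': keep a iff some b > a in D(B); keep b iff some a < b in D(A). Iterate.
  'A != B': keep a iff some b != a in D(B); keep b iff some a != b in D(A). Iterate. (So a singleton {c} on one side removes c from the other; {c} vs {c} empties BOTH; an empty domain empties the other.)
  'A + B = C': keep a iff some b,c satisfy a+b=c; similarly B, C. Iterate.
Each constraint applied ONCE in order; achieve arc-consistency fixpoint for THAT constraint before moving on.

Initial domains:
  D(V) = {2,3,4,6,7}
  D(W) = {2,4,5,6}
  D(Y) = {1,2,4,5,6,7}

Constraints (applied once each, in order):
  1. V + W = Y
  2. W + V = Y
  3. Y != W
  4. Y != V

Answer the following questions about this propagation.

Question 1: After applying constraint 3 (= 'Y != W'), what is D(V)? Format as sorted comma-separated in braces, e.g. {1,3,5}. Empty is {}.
Answer: {2,3,4}

Derivation:
Constraint 1 (V + W = Y) on D(V)={2,3,4,6,7} D(W)={2,4,5,6} D(Y)={1,2,4,5,6,7}: V {2,3,4,6,7}->{2,3,4}; W {2,4,5,6}->{2,4,5}; Y {1,2,4,5,6,7}->{4,5,6,7}
Constraint 2 (W + V = Y) on D(W)={2,4,5} D(V)={2,3,4} D(Y)={4,5,6,7}: no change
Constraint 3 (Y != W) on D(Y)={4,5,6,7} D(W)={2,4,5}: no change
So after constraint 3: D(V) = {2,3,4}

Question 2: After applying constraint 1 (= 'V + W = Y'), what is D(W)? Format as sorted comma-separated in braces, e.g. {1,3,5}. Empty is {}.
Constraint 1 (V + W = Y) on D(V)={2,3,4,6,7} D(W)={2,4,5,6} D(Y)={1,2,4,5,6,7}: V {2,3,4,6,7}->{2,3,4}; W {2,4,5,6}->{2,4,5}; Y {1,2,4,5,6,7}->{4,5,6,7}
So after constraint 1: D(W) = {2,4,5}

Answer: {2,4,5}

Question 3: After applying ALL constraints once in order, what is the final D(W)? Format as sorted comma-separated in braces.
Constraint 1 (V + W = Y) on D(V)={2,3,4,6,7} D(W)={2,4,5,6} D(Y)={1,2,4,5,6,7}: V {2,3,4,6,7}->{2,3,4}; W {2,4,5,6}->{2,4,5}; Y {1,2,4,5,6,7}->{4,5,6,7}
Constraint 2 (W + V = Y) on D(W)={2,4,5} D(V)={2,3,4} D(Y)={4,5,6,7}: no change
Constraint 3 (Y != W) on D(Y)={4,5,6,7} D(W)={2,4,5}: no change
Constraint 4 (Y != V) on D(Y)={4,5,6,7} D(V)={2,3,4}: no change
So after all 4 constraints: D(W) = {2,4,5}

Answer: {2,4,5}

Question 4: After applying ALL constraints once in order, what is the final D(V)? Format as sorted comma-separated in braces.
Answer: {2,3,4}

Derivation:
Constraint 1 (V + W = Y) on D(V)={2,3,4,6,7} D(W)={2,4,5,6} D(Y)={1,2,4,5,6,7}: V {2,3,4,6,7}->{2,3,4}; W {2,4,5,6}->{2,4,5}; Y {1,2,4,5,6,7}->{4,5,6,7}
Constraint 2 (W + V = Y) on D(W)={2,4,5} D(V)={2,3,4} D(Y)={4,5,6,7}: no change
Constraint 3 (Y != W) on D(Y)={4,5,6,7} D(W)={2,4,5}: no change
Constraint 4 (Y != V) on D(Y)={4,5,6,7} D(V)={2,3,4}: no change
So after all 4 constraints: D(V) = {2,3,4}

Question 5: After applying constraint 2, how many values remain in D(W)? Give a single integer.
Constraint 1 (V + W = Y) on D(V)={2,3,4,6,7} D(W)={2,4,5,6} D(Y)={1,2,4,5,6,7}: V {2,3,4,6,7}->{2,3,4}; W {2,4,5,6}->{2,4,5}; Y {1,2,4,5,6,7}->{4,5,6,7}
Constraint 2 (W + V = Y) on D(W)={2,4,5} D(V)={2,3,4} D(Y)={4,5,6,7}: no change
So after constraint 2: D(W)={2,4,5}, size = 3

Answer: 3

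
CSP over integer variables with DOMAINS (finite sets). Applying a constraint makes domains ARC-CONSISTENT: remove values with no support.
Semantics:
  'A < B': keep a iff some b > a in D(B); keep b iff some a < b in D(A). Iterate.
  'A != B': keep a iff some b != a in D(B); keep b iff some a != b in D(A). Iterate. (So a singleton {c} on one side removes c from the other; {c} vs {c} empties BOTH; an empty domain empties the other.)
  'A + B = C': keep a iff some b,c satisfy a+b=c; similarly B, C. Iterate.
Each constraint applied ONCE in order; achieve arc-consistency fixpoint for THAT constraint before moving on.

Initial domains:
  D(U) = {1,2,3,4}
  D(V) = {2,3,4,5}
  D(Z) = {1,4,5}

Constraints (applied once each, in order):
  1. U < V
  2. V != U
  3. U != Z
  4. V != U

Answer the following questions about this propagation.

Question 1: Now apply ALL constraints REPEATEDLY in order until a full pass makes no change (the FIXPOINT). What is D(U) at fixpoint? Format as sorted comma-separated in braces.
pass 0 (initial): D(U)={1,2,3,4}
pass 1: no change
Fixpoint after 1 passes: D(U) = {1,2,3,4}

Answer: {1,2,3,4}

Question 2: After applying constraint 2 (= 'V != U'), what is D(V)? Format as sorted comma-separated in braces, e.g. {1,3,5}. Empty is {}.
Answer: {2,3,4,5}

Derivation:
Constraint 1 (U < V) on D(U)={1,2,3,4} D(V)={2,3,4,5}: no change
Constraint 2 (V != U) on D(V)={2,3,4,5} D(U)={1,2,3,4}: no change
So after constraint 2: D(V) = {2,3,4,5}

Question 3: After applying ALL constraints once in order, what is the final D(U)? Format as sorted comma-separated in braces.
Constraint 1 (U < V) on D(U)={1,2,3,4} D(V)={2,3,4,5}: no change
Constraint 2 (V != U) on D(V)={2,3,4,5} D(U)={1,2,3,4}: no change
Constraint 3 (U != Z) on D(U)={1,2,3,4} D(Z)={1,4,5}: no change
Constraint 4 (V != U) on D(V)={2,3,4,5} D(U)={1,2,3,4}: no change
So after all 4 constraints: D(U) = {1,2,3,4}

Answer: {1,2,3,4}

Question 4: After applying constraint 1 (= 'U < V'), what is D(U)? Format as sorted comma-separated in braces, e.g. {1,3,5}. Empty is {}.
Answer: {1,2,3,4}

Derivation:
Constraint 1 (U < V) on D(U)={1,2,3,4} D(V)={2,3,4,5}: no change
So after constraint 1: D(U) = {1,2,3,4}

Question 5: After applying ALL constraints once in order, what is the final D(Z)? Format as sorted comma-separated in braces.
Constraint 1 (U < V) on D(U)={1,2,3,4} D(V)={2,3,4,5}: no change
Constraint 2 (V != U) on D(V)={2,3,4,5} D(U)={1,2,3,4}: no change
Constraint 3 (U != Z) on D(U)={1,2,3,4} D(Z)={1,4,5}: no change
Constraint 4 (V != U) on D(V)={2,3,4,5} D(U)={1,2,3,4}: no change
So after all 4 constraints: D(Z) = {1,4,5}

Answer: {1,4,5}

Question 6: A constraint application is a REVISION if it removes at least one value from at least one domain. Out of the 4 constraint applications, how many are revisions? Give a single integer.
Constraint 1 (U < V) on D(U)={1,2,3,4} D(V)={2,3,4,5}: no change => not a revision
Constraint 2 (V != U) on D(V)={2,3,4,5} D(U)={1,2,3,4}: no change => not a revision
Constraint 3 (U != Z) on D(U)={1,2,3,4} D(Z)={1,4,5}: no change => not a revision
Constraint 4 (V != U) on D(V)={2,3,4,5} D(U)={1,2,3,4}: no change => not a revision
Total revisions = 0

Answer: 0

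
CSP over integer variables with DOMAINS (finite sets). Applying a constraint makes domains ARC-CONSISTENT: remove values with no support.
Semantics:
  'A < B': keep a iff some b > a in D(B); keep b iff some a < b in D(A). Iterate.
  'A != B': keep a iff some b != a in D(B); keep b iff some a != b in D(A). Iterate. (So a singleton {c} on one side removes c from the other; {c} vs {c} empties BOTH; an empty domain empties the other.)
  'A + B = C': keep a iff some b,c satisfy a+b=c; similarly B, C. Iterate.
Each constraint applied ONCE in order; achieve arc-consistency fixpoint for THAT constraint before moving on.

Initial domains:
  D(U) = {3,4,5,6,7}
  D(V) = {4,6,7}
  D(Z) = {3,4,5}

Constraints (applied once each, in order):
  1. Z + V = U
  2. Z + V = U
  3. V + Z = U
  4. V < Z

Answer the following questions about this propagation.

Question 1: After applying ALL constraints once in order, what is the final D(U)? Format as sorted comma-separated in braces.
Answer: {7}

Derivation:
Constraint 1 (Z + V = U) on D(Z)={3,4,5} D(V)={4,6,7} D(U)={3,4,5,6,7}: Z {3,4,5}->{3}; V {4,6,7}->{4}; U {3,4,5,6,7}->{7}
Constraint 2 (Z + V = U) on D(Z)={3} D(V)={4} D(U)={7}: no change
Constraint 3 (V + Z = U) on D(V)={4} D(Z)={3} D(U)={7}: no change
Constraint 4 (V < Z) on D(V)={4} D(Z)={3}: V {4}->{}; Z {3}->{}
So after all 4 constraints: D(U) = {7}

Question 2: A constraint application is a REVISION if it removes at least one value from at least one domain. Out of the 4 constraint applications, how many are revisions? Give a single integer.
Answer: 2

Derivation:
Constraint 1 (Z + V = U) on D(Z)={3,4,5} D(V)={4,6,7} D(U)={3,4,5,6,7}: Z {3,4,5}->{3}; V {4,6,7}->{4}; U {3,4,5,6,7}->{7} => REVISION
Constraint 2 (Z + V = U) on D(Z)={3} D(V)={4} D(U)={7}: no change => not a revision
Constraint 3 (V + Z = U) on D(V)={4} D(Z)={3} D(U)={7}: no change => not a revision
Constraint 4 (V < Z) on D(V)={4} D(Z)={3}: V {4}->{}; Z {3}->{} => REVISION
Total revisions = 2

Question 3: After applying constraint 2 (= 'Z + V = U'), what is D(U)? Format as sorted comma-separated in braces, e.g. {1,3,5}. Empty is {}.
Answer: {7}

Derivation:
Constraint 1 (Z + V = U) on D(Z)={3,4,5} D(V)={4,6,7} D(U)={3,4,5,6,7}: Z {3,4,5}->{3}; V {4,6,7}->{4}; U {3,4,5,6,7}->{7}
Constraint 2 (Z + V = U) on D(Z)={3} D(V)={4} D(U)={7}: no change
So after constraint 2: D(U) = {7}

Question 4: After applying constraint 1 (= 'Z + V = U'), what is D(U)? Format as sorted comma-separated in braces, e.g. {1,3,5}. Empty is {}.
Answer: {7}

Derivation:
Constraint 1 (Z + V = U) on D(Z)={3,4,5} D(V)={4,6,7} D(U)={3,4,5,6,7}: Z {3,4,5}->{3}; V {4,6,7}->{4}; U {3,4,5,6,7}->{7}
So after constraint 1: D(U) = {7}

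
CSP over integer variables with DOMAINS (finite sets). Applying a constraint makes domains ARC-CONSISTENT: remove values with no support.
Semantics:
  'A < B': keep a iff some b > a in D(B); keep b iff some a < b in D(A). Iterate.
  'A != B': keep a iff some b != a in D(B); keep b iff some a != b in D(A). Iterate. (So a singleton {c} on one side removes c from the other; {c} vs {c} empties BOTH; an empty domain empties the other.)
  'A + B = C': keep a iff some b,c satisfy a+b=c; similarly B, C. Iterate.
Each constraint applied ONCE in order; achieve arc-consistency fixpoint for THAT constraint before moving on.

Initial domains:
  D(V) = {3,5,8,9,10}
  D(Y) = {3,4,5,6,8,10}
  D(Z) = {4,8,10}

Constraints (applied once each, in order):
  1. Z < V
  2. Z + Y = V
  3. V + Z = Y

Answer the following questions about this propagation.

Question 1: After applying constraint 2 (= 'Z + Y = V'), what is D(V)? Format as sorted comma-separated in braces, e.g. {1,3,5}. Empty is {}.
Answer: {8,9,10}

Derivation:
Constraint 1 (Z < V) on D(Z)={4,8,10} D(V)={3,5,8,9,10}: Z {4,8,10}->{4,8}; V {3,5,8,9,10}->{5,8,9,10}
Constraint 2 (Z + Y = V) on D(Z)={4,8} D(Y)={3,4,5,6,8,10} D(V)={5,8,9,10}: Z {4,8}->{4}; Y {3,4,5,6,8,10}->{4,5,6}; V {5,8,9,10}->{8,9,10}
So after constraint 2: D(V) = {8,9,10}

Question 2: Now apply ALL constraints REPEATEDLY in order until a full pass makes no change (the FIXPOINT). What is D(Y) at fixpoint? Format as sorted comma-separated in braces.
Answer: {}

Derivation:
pass 0 (initial): D(Y)={3,4,5,6,8,10}
pass 1: V {3,5,8,9,10}->{}; Y {3,4,5,6,8,10}->{}; Z {4,8,10}->{}
pass 2: no change
Fixpoint after 2 passes: D(Y) = {}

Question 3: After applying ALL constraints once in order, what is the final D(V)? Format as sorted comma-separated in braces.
Answer: {}

Derivation:
Constraint 1 (Z < V) on D(Z)={4,8,10} D(V)={3,5,8,9,10}: Z {4,8,10}->{4,8}; V {3,5,8,9,10}->{5,8,9,10}
Constraint 2 (Z + Y = V) on D(Z)={4,8} D(Y)={3,4,5,6,8,10} D(V)={5,8,9,10}: Z {4,8}->{4}; Y {3,4,5,6,8,10}->{4,5,6}; V {5,8,9,10}->{8,9,10}
Constraint 3 (V + Z = Y) on D(V)={8,9,10} D(Z)={4} D(Y)={4,5,6}: V {8,9,10}->{}; Z {4}->{}; Y {4,5,6}->{}
So after all 3 constraints: D(V) = {}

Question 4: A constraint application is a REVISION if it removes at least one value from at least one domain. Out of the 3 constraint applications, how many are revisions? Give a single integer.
Constraint 1 (Z < V) on D(Z)={4,8,10} D(V)={3,5,8,9,10}: Z {4,8,10}->{4,8}; V {3,5,8,9,10}->{5,8,9,10} => REVISION
Constraint 2 (Z + Y = V) on D(Z)={4,8} D(Y)={3,4,5,6,8,10} D(V)={5,8,9,10}: Z {4,8}->{4}; Y {3,4,5,6,8,10}->{4,5,6}; V {5,8,9,10}->{8,9,10} => REVISION
Constraint 3 (V + Z = Y) on D(V)={8,9,10} D(Z)={4} D(Y)={4,5,6}: V {8,9,10}->{}; Z {4}->{}; Y {4,5,6}->{} => REVISION
Total revisions = 3

Answer: 3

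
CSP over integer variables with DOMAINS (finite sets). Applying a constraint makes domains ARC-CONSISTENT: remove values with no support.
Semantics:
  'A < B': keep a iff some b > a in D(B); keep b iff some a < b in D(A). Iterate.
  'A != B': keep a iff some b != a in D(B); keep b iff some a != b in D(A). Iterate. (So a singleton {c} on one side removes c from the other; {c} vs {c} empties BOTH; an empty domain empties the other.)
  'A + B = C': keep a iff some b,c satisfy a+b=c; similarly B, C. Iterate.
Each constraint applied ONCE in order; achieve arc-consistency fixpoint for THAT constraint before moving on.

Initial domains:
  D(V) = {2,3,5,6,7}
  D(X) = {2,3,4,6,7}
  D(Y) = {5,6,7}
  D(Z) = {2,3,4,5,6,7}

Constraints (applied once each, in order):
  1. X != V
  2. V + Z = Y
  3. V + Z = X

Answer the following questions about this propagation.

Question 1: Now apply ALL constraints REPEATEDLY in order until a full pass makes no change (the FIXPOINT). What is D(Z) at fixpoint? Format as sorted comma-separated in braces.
Answer: {2,3,4,5}

Derivation:
pass 0 (initial): D(Z)={2,3,4,5,6,7}
pass 1: V {2,3,5,6,7}->{2,3,5}; X {2,3,4,6,7}->{4,6,7}; Z {2,3,4,5,6,7}->{2,3,4,5}
pass 2: no change
Fixpoint after 2 passes: D(Z) = {2,3,4,5}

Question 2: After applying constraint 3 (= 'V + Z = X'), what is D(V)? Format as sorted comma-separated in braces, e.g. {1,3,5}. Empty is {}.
Constraint 1 (X != V) on D(X)={2,3,4,6,7} D(V)={2,3,5,6,7}: no change
Constraint 2 (V + Z = Y) on D(V)={2,3,5,6,7} D(Z)={2,3,4,5,6,7} D(Y)={5,6,7}: V {2,3,5,6,7}->{2,3,5}; Z {2,3,4,5,6,7}->{2,3,4,5}
Constraint 3 (V + Z = X) on D(V)={2,3,5} D(Z)={2,3,4,5} D(X)={2,3,4,6,7}: X {2,3,4,6,7}->{4,6,7}
So after constraint 3: D(V) = {2,3,5}

Answer: {2,3,5}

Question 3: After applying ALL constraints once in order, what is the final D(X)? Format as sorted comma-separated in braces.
Answer: {4,6,7}

Derivation:
Constraint 1 (X != V) on D(X)={2,3,4,6,7} D(V)={2,3,5,6,7}: no change
Constraint 2 (V + Z = Y) on D(V)={2,3,5,6,7} D(Z)={2,3,4,5,6,7} D(Y)={5,6,7}: V {2,3,5,6,7}->{2,3,5}; Z {2,3,4,5,6,7}->{2,3,4,5}
Constraint 3 (V + Z = X) on D(V)={2,3,5} D(Z)={2,3,4,5} D(X)={2,3,4,6,7}: X {2,3,4,6,7}->{4,6,7}
So after all 3 constraints: D(X) = {4,6,7}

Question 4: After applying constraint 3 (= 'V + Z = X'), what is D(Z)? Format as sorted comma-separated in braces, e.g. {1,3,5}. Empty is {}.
Constraint 1 (X != V) on D(X)={2,3,4,6,7} D(V)={2,3,5,6,7}: no change
Constraint 2 (V + Z = Y) on D(V)={2,3,5,6,7} D(Z)={2,3,4,5,6,7} D(Y)={5,6,7}: V {2,3,5,6,7}->{2,3,5}; Z {2,3,4,5,6,7}->{2,3,4,5}
Constraint 3 (V + Z = X) on D(V)={2,3,5} D(Z)={2,3,4,5} D(X)={2,3,4,6,7}: X {2,3,4,6,7}->{4,6,7}
So after constraint 3: D(Z) = {2,3,4,5}

Answer: {2,3,4,5}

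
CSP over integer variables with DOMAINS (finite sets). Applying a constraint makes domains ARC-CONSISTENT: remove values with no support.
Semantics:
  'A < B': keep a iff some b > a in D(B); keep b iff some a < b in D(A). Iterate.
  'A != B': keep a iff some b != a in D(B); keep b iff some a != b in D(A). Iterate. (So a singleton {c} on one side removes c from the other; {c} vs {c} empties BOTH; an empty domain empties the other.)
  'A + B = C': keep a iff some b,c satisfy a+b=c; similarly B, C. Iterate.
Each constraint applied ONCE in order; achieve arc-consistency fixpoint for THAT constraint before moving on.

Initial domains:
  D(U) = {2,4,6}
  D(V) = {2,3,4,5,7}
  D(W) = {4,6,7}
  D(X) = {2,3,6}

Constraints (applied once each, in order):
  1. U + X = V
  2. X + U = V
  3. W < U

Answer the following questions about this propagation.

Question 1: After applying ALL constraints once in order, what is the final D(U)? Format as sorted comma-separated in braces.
Answer: {}

Derivation:
Constraint 1 (U + X = V) on D(U)={2,4,6} D(X)={2,3,6} D(V)={2,3,4,5,7}: U {2,4,6}->{2,4}; X {2,3,6}->{2,3}; V {2,3,4,5,7}->{4,5,7}
Constraint 2 (X + U = V) on D(X)={2,3} D(U)={2,4} D(V)={4,5,7}: no change
Constraint 3 (W < U) on D(W)={4,6,7} D(U)={2,4}: W {4,6,7}->{}; U {2,4}->{}
So after all 3 constraints: D(U) = {}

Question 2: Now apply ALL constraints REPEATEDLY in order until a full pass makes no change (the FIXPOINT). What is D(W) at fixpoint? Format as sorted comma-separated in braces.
pass 0 (initial): D(W)={4,6,7}
pass 1: U {2,4,6}->{}; V {2,3,4,5,7}->{4,5,7}; W {4,6,7}->{}; X {2,3,6}->{2,3}
pass 2: V {4,5,7}->{}; X {2,3}->{}
pass 3: no change
Fixpoint after 3 passes: D(W) = {}

Answer: {}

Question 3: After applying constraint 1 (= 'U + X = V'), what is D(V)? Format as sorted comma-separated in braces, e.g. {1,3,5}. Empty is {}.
Constraint 1 (U + X = V) on D(U)={2,4,6} D(X)={2,3,6} D(V)={2,3,4,5,7}: U {2,4,6}->{2,4}; X {2,3,6}->{2,3}; V {2,3,4,5,7}->{4,5,7}
So after constraint 1: D(V) = {4,5,7}

Answer: {4,5,7}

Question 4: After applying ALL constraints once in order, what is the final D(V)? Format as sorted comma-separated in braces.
Answer: {4,5,7}

Derivation:
Constraint 1 (U + X = V) on D(U)={2,4,6} D(X)={2,3,6} D(V)={2,3,4,5,7}: U {2,4,6}->{2,4}; X {2,3,6}->{2,3}; V {2,3,4,5,7}->{4,5,7}
Constraint 2 (X + U = V) on D(X)={2,3} D(U)={2,4} D(V)={4,5,7}: no change
Constraint 3 (W < U) on D(W)={4,6,7} D(U)={2,4}: W {4,6,7}->{}; U {2,4}->{}
So after all 3 constraints: D(V) = {4,5,7}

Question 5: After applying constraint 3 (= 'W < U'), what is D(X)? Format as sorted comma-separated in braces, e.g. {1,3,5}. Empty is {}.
Constraint 1 (U + X = V) on D(U)={2,4,6} D(X)={2,3,6} D(V)={2,3,4,5,7}: U {2,4,6}->{2,4}; X {2,3,6}->{2,3}; V {2,3,4,5,7}->{4,5,7}
Constraint 2 (X + U = V) on D(X)={2,3} D(U)={2,4} D(V)={4,5,7}: no change
Constraint 3 (W < U) on D(W)={4,6,7} D(U)={2,4}: W {4,6,7}->{}; U {2,4}->{}
So after constraint 3: D(X) = {2,3}

Answer: {2,3}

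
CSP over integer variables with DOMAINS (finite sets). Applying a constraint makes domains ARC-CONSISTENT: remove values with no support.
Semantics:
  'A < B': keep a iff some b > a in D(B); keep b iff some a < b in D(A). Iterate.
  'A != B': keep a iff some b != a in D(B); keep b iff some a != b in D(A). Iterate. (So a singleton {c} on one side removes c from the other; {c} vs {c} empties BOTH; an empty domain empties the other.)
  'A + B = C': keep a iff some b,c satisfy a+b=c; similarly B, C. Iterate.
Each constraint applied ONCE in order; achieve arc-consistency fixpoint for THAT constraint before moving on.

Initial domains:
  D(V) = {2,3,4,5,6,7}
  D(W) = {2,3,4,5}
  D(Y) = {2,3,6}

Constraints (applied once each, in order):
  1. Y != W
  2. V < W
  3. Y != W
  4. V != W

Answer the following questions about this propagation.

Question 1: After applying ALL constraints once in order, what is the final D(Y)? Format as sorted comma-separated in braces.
Constraint 1 (Y != W) on D(Y)={2,3,6} D(W)={2,3,4,5}: no change
Constraint 2 (V < W) on D(V)={2,3,4,5,6,7} D(W)={2,3,4,5}: V {2,3,4,5,6,7}->{2,3,4}; W {2,3,4,5}->{3,4,5}
Constraint 3 (Y != W) on D(Y)={2,3,6} D(W)={3,4,5}: no change
Constraint 4 (V != W) on D(V)={2,3,4} D(W)={3,4,5}: no change
So after all 4 constraints: D(Y) = {2,3,6}

Answer: {2,3,6}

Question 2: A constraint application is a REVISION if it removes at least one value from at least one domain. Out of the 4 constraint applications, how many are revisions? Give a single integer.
Constraint 1 (Y != W) on D(Y)={2,3,6} D(W)={2,3,4,5}: no change => not a revision
Constraint 2 (V < W) on D(V)={2,3,4,5,6,7} D(W)={2,3,4,5}: V {2,3,4,5,6,7}->{2,3,4}; W {2,3,4,5}->{3,4,5} => REVISION
Constraint 3 (Y != W) on D(Y)={2,3,6} D(W)={3,4,5}: no change => not a revision
Constraint 4 (V != W) on D(V)={2,3,4} D(W)={3,4,5}: no change => not a revision
Total revisions = 1

Answer: 1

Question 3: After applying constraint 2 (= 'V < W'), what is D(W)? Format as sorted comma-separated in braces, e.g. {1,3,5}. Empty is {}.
Answer: {3,4,5}

Derivation:
Constraint 1 (Y != W) on D(Y)={2,3,6} D(W)={2,3,4,5}: no change
Constraint 2 (V < W) on D(V)={2,3,4,5,6,7} D(W)={2,3,4,5}: V {2,3,4,5,6,7}->{2,3,4}; W {2,3,4,5}->{3,4,5}
So after constraint 2: D(W) = {3,4,5}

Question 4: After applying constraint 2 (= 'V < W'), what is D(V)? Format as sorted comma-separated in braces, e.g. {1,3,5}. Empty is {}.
Answer: {2,3,4}

Derivation:
Constraint 1 (Y != W) on D(Y)={2,3,6} D(W)={2,3,4,5}: no change
Constraint 2 (V < W) on D(V)={2,3,4,5,6,7} D(W)={2,3,4,5}: V {2,3,4,5,6,7}->{2,3,4}; W {2,3,4,5}->{3,4,5}
So after constraint 2: D(V) = {2,3,4}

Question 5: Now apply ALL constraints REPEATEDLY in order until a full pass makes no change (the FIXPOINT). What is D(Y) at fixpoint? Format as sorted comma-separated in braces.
Answer: {2,3,6}

Derivation:
pass 0 (initial): D(Y)={2,3,6}
pass 1: V {2,3,4,5,6,7}->{2,3,4}; W {2,3,4,5}->{3,4,5}
pass 2: no change
Fixpoint after 2 passes: D(Y) = {2,3,6}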